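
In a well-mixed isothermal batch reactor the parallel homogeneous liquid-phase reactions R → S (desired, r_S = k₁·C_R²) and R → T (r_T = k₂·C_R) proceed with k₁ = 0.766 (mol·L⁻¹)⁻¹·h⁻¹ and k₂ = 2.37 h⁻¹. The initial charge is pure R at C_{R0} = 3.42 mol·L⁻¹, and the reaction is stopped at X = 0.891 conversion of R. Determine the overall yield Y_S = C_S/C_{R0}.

C_R = C_{R0}(1−X) = 0.3728 mol·L⁻¹.
Along a PFR/batch, dC_T/dC_R = −r_T/(r_S+r_T) = −k₂/(k₂+k₁·C_R).
Integrating from C_{R0} to C_R: C_T = (2.37/0.766)·ln[(2.37+0.766·3.42)/(2.37+0.766·0.373)] = 3.094·ln(4.990/2.656) = 1.951 mol·L⁻¹.
Then C_S = (C_{R0}−C_R) − C_T = 3.047 − 1.951 = 1.096 mol·L⁻¹.
Y_S = C_S/C_{R0} = 1.096/3.42 = 0.320.

0.320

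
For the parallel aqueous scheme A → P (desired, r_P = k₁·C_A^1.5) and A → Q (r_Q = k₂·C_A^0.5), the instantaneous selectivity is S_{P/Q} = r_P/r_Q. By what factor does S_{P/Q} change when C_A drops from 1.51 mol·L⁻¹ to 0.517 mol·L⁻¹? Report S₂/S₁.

0.342

S_{P/Q} = (k₁/k₂)·C_A, so S₂/S₁ = (C_{A,2}/C_{A,1}).
= 0.517/1.51 = 0.342.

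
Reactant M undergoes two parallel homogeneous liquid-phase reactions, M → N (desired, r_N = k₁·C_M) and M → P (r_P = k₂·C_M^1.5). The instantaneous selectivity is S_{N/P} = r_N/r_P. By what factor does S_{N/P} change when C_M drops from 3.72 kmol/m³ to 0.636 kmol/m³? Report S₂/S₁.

S_{N/P} = (k₁/k₂)·C_M^-0.5, so S₂/S₁ = (C_{M,2}/C_{M,1})^-0.5.
= (0.636/3.72)^(-0.5) = (0.1710)^(-0.5) = 2.42.
Selectivity toward N rises as C_M falls — low-concentration operation is favoured.

2.42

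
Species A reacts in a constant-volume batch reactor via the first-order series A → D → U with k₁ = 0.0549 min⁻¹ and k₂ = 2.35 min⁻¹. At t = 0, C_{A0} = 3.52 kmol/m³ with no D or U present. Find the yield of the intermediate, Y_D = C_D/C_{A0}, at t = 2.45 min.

0.0208

Solving the coupled first-order balances gives C_D(t) = [k₁/(k₂−k₁)]·C_{A0}·(e^(−k₁t) − e^(−k₂t)).
e^(−k₁t) = e^(−0.0549×2.45) = e^(−0.1345) = 0.8741; e^(−k₂t) = e^(−5.758) = 0.003159.
C_D = 0.0549×3.52/(2.35−0.0549) × (0.8741−0.003159) = 0.08420×0.8710 = 0.07334 kmol/m³.
Y_D = C_D/C_{A0} = 0.07334/3.52 = 0.0208.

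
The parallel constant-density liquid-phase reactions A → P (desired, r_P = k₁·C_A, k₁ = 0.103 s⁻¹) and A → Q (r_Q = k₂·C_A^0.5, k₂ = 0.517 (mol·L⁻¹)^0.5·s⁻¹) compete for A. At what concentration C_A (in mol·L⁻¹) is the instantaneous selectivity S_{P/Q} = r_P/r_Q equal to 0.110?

S_{P/Q} = (k₁/k₂)·C_A^0.5 ⇒ C_A = (S·k₂/k₁)^(2).
= (0.110×0.517/0.103)^(2) = (0.5521)^(2) = 0.305 mol·L⁻¹.

0.305 mol·L⁻¹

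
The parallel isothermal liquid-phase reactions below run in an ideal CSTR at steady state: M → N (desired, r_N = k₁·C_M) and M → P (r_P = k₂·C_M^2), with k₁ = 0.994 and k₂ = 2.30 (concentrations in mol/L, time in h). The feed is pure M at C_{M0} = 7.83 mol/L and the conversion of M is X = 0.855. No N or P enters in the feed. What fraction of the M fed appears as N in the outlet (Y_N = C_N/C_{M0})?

Exit C_M = C_{M0}(1−X) = 7.83×0.145 = 1.135 mol/L.
In a CSTR the entire volume is at exit conditions, so r_N = 0.994×1.135 = 1.129 and r_P = 2.30×1.135^2 = 2.965.
Fraction of consumed M going to N: r_N/(r_N+r_P) = 0.2757.
C_N = 0.2757·C_{M0}·X = 0.2757×7.83×0.855 = 1.85 mol/L; Y_N = C_N/C_{M0} = 0.236.

0.236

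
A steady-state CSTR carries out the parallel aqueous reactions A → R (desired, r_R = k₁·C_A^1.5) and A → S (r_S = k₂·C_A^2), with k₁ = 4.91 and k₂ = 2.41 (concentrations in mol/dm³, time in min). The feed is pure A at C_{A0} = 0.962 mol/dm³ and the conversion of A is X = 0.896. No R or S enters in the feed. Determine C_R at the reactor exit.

0.746 mol/dm³

Exit C_A = C_{A0}(1−X) = 0.962×0.104 = 0.1000 mol/dm³.
Rates in a CSTR are evaluated at the outlet concentration: r_R = 4.91×0.1000^1.5 = 0.1554, r_S = 2.41×0.1000^2 = 0.02412.
Fraction of consumed A going to R: r_R/(r_R+r_S) = 0.8656.
C_R = 0.8656·C_{A0}·X = 0.8656×0.962×0.896 = 0.746 mol/dm³.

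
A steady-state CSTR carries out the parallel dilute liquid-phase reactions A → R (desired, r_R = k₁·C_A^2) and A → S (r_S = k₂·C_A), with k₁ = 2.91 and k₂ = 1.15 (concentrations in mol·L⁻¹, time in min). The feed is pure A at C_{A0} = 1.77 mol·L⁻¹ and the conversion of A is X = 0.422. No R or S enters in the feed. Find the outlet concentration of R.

0.539 mol·L⁻¹

Exit C_A = C_{A0}(1−X) = 1.77×0.578 = 1.023 mol·L⁻¹.
A CSTR operates uniformly at the exit composition, giving r_R = 3.046 and r_S = 1.177 (each k·C_A^n at C_A = 1.023).
Fraction of consumed A going to R: r_R/(r_R+r_S) = 0.7214.
C_R = 0.7214·C_{A0}·X = 0.7214×1.77×0.422 = 0.539 mol·L⁻¹.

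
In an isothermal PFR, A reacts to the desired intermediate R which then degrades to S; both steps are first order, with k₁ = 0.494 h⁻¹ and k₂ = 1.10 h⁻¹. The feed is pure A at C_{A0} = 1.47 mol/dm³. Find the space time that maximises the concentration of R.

1.32 h

For first-order series the maximum of C_R occurs at τ_opt = ln(k₂/k₁)/(k₂−k₁).
= ln(1.10/0.494)/(1.10−0.494) = ln(2.227)/0.6060 = 0.8005/0.6060 = 1.32 h.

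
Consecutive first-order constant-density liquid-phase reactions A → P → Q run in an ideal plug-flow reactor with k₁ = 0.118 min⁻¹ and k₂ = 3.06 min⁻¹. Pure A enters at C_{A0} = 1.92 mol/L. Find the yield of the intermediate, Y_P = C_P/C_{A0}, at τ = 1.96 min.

0.0317

Solving the coupled first-order balances gives C_P(τ) = [k₁/(k₂−k₁)]·C_{A0}·(e^(−k₁τ) − e^(−k₂τ)).
e^(−k₁τ) = e^(−0.118×1.96) = e^(−0.2313) = 0.7935; e^(−k₂τ) = e^(−5.998) = 0.002485.
C_P = 0.118×1.92/(3.06−0.118) × (0.7935−0.002485) = 0.07701×0.7910 = 0.06092 mol/L.
Y_P = C_P/C_{A0} = 0.06092/1.92 = 0.0317.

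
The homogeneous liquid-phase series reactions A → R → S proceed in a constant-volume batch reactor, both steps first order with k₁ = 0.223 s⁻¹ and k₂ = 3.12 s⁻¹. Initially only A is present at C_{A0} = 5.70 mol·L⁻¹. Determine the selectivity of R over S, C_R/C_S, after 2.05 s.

The intermediate concentration in a first-order A→B→C sequence is C_R = k₁C_{A0}(e^(−k₁t) − e^(−k₂t))/(k₂−k₁).
e^(−k₁t) = e^(−0.223×2.05) = e^(−0.4571) = 0.6331; e^(−k₂t) = e^(−6.396) = 0.001668.
C_R = 0.223×5.70/(3.12−0.223) × (0.6331−0.001668) = 0.4388×0.6314 = 0.2770 mol·L⁻¹.
C_A = C_{A0}e^(−k₁t) = 3.609 mol·L⁻¹, so C_S = C_{A0}−C_A−C_R = 1.814 mol·L⁻¹; C_R/C_S = 0.153.

0.153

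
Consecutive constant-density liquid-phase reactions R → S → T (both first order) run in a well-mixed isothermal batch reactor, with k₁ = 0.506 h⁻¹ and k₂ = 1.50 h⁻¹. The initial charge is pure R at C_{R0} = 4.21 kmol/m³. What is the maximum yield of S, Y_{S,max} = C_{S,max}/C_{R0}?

For a first-order series the maximum intermediate yield is C_{S,max}/C_{R0} = (k₁/k₂)^[k₂/(k₂−k₁)].
= (0.506/1.50)^(1.50/(1.50−0.506)) = (0.3373)^(1.509) = 0.1940.

0.194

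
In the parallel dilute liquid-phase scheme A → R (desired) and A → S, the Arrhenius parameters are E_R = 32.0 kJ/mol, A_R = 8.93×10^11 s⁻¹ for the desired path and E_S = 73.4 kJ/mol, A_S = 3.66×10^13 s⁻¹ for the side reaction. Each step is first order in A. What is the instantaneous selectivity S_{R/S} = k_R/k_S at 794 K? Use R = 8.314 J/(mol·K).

k_R/k_S = (A_R/A_S)·exp[−(E_R−E_S)/(RT)] = (A_R/A_S)·exp[(E_S−E_R)/(RT)].
(E_S−E_R)/(RT) = (73.4−32.0)×10³/(8.314×794) = 41400/6601 = 6.271.
k_R/k_S = (8.93×10^11/3.66×10^13)·exp(6.271) = 0.02440 × 529.3 = 12.9.

12.9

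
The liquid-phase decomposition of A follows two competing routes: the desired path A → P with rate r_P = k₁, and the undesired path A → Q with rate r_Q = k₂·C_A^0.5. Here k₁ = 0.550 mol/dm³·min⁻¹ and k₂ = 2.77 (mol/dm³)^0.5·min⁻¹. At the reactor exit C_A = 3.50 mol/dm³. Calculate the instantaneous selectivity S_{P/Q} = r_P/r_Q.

S_{P/Q} = r_P/r_Q = (k₁)/(k₂·C_A^0.5) = (k₁/k₂)·C_A^-0.5.
= (0.550) / (2.77×3.500^0.5) = 0.5500/5.182 = 0.106.
The undesired path is higher order in A, so low C_A (CSTR or dilute feed) favours P.

0.106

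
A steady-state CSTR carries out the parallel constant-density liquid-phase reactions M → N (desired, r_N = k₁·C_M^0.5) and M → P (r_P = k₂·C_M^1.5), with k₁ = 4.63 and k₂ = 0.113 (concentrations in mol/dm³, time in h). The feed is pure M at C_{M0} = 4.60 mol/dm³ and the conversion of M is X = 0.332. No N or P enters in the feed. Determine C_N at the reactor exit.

Exit C_M = C_{M0}(1−X) = 4.60×0.668 = 3.073 mol/dm³.
A CSTR operates uniformly at the exit composition, giving r_N = 8.116 and r_P = 0.6087 (each k·C_M^n at C_M = 3.073).
Fraction of consumed M going to N: r_N/(r_N+r_P) = 0.9302.
C_N = 0.9302·C_{M0}·X = 0.9302×4.60×0.332 = 1.42 mol/dm³.

1.42 mol/dm³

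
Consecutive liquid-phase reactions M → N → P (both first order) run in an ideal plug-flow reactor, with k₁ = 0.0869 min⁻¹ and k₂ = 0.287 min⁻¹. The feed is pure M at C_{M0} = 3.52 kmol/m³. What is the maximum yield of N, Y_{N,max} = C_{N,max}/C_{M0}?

At the optimum, C_{N,max}/C_{M0} = (k₁/k₂)^[k₂/(k₂−k₁)].
= (0.0869/0.287)^(0.287/(0.287−0.0869)) = (0.3028)^(1.434) = 0.1802.

0.180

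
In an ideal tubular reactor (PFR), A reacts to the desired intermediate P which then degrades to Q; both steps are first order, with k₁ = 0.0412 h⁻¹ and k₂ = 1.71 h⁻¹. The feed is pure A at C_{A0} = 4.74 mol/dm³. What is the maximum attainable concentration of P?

At the optimum, C_{P,max}/C_{A0} = (k₁/k₂)^[k₂/(k₂−k₁)].
= (0.0412/1.71)^(1.71/(1.71−0.0412)) = (0.02409)^(1.025) = 0.02198.
C_{P,max} = 0.02198×4.74 = 0.104 mol/dm³.

0.104 mol/dm³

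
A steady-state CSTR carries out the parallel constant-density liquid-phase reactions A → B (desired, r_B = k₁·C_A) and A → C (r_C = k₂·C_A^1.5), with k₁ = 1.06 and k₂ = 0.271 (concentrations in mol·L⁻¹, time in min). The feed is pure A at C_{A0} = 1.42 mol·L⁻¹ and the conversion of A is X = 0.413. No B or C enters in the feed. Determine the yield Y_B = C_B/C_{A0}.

Exit C_A = C_{A0}(1−X) = 1.42×0.587 = 0.8335 mol·L⁻¹.
Rates in a CSTR are evaluated at the outlet concentration: r_B = 1.06×0.8335 = 0.8836, r_C = 0.271×0.8335^1.5 = 0.2062.
Fraction of consumed A going to B: r_B/(r_B+r_C) = 0.8108.
C_B = 0.8108·C_{A0}·X = 0.8108×1.42×0.413 = 0.475 mol·L⁻¹; Y_B = C_B/C_{A0} = 0.335.

0.335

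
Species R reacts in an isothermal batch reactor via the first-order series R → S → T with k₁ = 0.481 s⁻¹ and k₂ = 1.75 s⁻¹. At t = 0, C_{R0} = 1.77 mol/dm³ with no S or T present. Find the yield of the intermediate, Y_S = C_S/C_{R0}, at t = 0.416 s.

0.127

Solving the coupled first-order balances gives C_S(t) = [k₁/(k₂−k₁)]·C_{R0}·(e^(−k₁t) − e^(−k₂t)).
e^(−k₁t) = e^(−0.481×0.416) = e^(−0.2001) = 0.8187; e^(−k₂t) = e^(−0.7280) = 0.4829.
C_S = 0.481×1.77/(1.75−0.481) × (0.8187−0.4829) = 0.6709×0.3358 = 0.2253 mol/dm³.
Y_S = C_S/C_{R0} = 0.2253/1.77 = 0.127.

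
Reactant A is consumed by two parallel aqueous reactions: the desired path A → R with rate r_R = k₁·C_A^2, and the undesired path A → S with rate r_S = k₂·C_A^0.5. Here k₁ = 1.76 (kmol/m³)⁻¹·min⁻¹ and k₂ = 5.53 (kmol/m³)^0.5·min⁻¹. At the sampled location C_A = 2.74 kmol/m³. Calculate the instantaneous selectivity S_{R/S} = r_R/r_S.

S_{R/S} = r_R/r_S = (k₁·C_A^2)/(k₂·C_A^0.5) = (k₁/k₂)·C_A^1.5.
= (1.76×2.740^2) / (5.53×2.740^0.5) = 13.21/9.154 = 1.44.
Since the desired path is higher order in A, keeping C_A high (PFR or concentrated feed) favours R.

1.44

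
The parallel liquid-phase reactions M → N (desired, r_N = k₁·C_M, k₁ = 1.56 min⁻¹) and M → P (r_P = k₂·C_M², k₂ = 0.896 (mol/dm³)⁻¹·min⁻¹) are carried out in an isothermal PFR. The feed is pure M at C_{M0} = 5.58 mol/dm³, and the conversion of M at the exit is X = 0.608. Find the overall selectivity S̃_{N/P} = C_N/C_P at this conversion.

0.469

C_M = C_{M0}(1−X) = 2.187 mol/dm³.
Along a PFR/batch, dC_N/dC_M = −r_N/(r_N+r_P) = −k₁/(k₁+k₂·C_M).
Integrating from C_{M0} to C_M: C_N = (1.56/0.896)·ln[(1.56+0.896·5.58)/(1.56+0.896·2.19)] = 1.741·ln(6.560/3.520) = 1.084 mol/dm³.
C_P = (C_{M0}−C_M)−C_N = 2.309 mol/dm³; S̃_{N/P} = 1.084/2.309 = 0.469.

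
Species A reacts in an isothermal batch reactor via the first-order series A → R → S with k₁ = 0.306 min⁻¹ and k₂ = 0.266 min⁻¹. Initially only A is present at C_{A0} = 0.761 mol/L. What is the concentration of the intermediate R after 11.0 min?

0.111 mol/L

For first-order series with pure A initially, C_R(t) = k₁C_{A0}/(k₂−k₁)·(e^(−k₁t) − e^(−k₂t)).
e^(−k₁t) = e^(−0.306×11.0) = e^(−3.366) = 0.03453; e^(−k₂t) = e^(−2.926) = 0.05361.
C_R = 0.306×0.761/(0.266−0.306) × (0.03453−0.05361) = (-5.822)×(-0.01908) = 0.1111 mol/L.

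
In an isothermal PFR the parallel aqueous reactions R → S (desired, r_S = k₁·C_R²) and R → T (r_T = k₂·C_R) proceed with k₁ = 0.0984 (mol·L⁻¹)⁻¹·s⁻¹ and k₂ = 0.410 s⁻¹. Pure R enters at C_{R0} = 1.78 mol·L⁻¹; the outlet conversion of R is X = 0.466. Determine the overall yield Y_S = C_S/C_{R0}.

C_R = C_{R0}(1−X) = 0.9505 mol·L⁻¹.
Along a PFR/batch, dC_T/dC_R = −r_T/(r_S+r_T) = −k₂/(k₂+k₁·C_R).
Integrating from C_{R0} to C_R: C_T = (0.410/0.0984)·ln[(0.410+0.0984·1.78)/(0.410+0.0984·0.951)] = 4.167·ln(0.5852/0.5035) = 0.6259 mol·L⁻¹.
Then C_S = (C_{R0}−C_R) − C_T = 0.8295 − 0.6259 = 0.2035 mol·L⁻¹.
Y_S = C_S/C_{R0} = 0.2035/1.78 = 0.114.

0.114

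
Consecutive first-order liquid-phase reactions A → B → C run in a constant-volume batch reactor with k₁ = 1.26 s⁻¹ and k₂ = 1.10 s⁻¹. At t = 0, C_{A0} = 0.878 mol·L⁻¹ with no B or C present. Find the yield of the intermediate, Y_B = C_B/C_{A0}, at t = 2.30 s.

For first-order series with pure A initially, C_B(t) = k₁C_{A0}/(k₂−k₁)·(e^(−k₁t) − e^(−k₂t)).
e^(−k₁t) = e^(−1.26×2.30) = e^(−2.898) = 0.05513; e^(−k₂t) = e^(−2.530) = 0.07966.
C_B = 1.26×0.878/(1.10−1.26) × (0.05513−0.07966) = (-6.914)×(-0.02453) = 0.1696 mol·L⁻¹.
Y_B = C_B/C_{A0} = 0.1696/0.878 = 0.193.

0.193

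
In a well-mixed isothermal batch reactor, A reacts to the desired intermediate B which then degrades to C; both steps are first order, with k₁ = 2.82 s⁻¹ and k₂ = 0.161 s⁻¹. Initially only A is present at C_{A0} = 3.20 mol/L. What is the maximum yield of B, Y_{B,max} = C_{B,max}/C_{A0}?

0.841

Evaluating C_B at t_opt = ln(k₂/k₁)/(k₂−k₁) gives C_{B,max}/C_{A0} = (k₁/k₂)^[k₂/(k₂−k₁)].
= (2.82/0.161)^(0.161/(0.161−2.82)) = (17.52)^(-0.06055) = 0.8408.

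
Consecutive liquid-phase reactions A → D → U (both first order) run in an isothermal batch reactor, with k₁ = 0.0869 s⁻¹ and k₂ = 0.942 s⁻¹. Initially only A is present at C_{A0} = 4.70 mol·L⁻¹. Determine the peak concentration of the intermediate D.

0.340 mol·L⁻¹

For a first-order series the maximum intermediate yield is C_{D,max}/C_{A0} = (k₁/k₂)^[k₂/(k₂−k₁)].
= (0.0869/0.942)^(0.942/(0.942−0.0869)) = (0.09225)^(1.102) = 0.07241.
C_{D,max} = 0.07241×4.70 = 0.340 mol·L⁻¹.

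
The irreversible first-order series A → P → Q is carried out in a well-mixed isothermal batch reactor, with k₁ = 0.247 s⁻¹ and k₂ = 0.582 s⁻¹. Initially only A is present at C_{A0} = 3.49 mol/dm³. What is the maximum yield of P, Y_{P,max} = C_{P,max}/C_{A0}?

0.226

At the optimum, C_{P,max}/C_{A0} = (k₁/k₂)^[k₂/(k₂−k₁)].
= (0.247/0.582)^(0.582/(0.582−0.247)) = (0.4244)^(1.737) = 0.2256.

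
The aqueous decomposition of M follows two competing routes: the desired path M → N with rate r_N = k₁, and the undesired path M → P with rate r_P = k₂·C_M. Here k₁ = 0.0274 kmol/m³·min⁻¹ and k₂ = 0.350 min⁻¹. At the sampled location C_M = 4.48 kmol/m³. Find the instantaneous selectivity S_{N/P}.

0.0175

S_{N/P} = r_N/r_P = (k₁)/(k₂·C_M) = (k₁/k₂)·C_M⁻¹.
= (0.0274) / (0.350×4.480) = 0.02740/1.568 = 0.0175.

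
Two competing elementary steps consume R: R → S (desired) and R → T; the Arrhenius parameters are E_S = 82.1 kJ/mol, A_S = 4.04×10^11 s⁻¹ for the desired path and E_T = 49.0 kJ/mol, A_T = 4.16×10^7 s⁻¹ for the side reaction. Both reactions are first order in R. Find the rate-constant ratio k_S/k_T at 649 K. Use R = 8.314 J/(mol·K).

With equal orders, S_{S/T} = k_S/k_T = (A_S/A_T)·exp[(E_T−E_S)/(RT)].
(E_T−E_S)/(RT) = (49.0−82.1)×10³/(8.314×649) = -33100/5396 = -6.134.
k_S/k_T = (4.04×10^11/4.16×10^7)·exp(-6.134) = 9712 × 0.002167 = 21.0.

21.0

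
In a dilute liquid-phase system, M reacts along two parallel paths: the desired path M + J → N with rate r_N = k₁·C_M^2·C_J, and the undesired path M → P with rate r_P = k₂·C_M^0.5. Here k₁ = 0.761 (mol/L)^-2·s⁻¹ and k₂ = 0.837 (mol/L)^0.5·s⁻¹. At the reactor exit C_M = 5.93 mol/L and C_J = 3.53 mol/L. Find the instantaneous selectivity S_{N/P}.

46.3

S_{N/P} = r_N/r_P = (k₁·C_M^2·C_J)/(k₂·C_M^0.5) = (k₁/k₂)·C_M^1.5·C_J.
= (0.761×5.930^2×3.530) / (0.837×5.930^0.5) = 94.46/2.038 = 46.3.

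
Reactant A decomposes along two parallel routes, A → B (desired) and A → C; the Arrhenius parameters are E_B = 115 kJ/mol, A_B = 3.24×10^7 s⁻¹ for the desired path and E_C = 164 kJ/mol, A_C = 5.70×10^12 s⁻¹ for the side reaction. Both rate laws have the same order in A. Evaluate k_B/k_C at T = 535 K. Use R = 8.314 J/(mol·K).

0.346

k_B/k_C = (A_B/A_C)·exp[−(E_B−E_C)/(RT)] = (A_B/A_C)·exp[(E_C−E_B)/(RT)].
(E_C−E_B)/(RT) = (164−115)×10³/(8.314×535) = 49000/4448 = 11.02.
k_B/k_C = (3.24×10^7/5.70×10^12)·exp(11.02) = 5.684×10^-6 × 60853 = 0.346.
Since E_B < E_C, lowering the temperature improves selectivity toward B.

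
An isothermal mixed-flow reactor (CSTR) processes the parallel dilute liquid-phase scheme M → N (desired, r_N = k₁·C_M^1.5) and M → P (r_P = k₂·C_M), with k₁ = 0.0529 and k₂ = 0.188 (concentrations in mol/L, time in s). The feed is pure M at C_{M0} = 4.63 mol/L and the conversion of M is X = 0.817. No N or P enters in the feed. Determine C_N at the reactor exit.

Exit C_M = C_{M0}(1−X) = 4.63×0.183 = 0.8473 mol/L.
Rates in a CSTR are evaluated at the outlet concentration: r_N = 0.0529×0.8473^1.5 = 0.04126, r_P = 0.188×0.8473 = 0.1593.
Fraction of consumed M going to N: r_N/(r_N+r_P) = 0.2057.
C_N = 0.2057·C_{M0}·X = 0.2057×4.63×0.817 = 0.778 mol/L.

0.778 mol/L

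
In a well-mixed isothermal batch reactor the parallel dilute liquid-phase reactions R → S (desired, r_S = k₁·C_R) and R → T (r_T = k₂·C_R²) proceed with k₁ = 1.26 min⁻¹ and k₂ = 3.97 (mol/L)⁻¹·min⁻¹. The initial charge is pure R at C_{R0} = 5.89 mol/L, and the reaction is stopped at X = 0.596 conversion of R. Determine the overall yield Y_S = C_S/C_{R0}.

0.0449

C_R = C_{R0}(1−X) = 2.380 mol/L.
Along a PFR/batch, dC_S/dC_R = −r_S/(r_S+r_T) = −k₁/(k₁+k₂·C_R).
Integrating from C_{R0} to C_R: C_S = (1.26/3.97)·ln[(1.26+3.97·5.89)/(1.26+3.97·2.38)] = 0.3174·ln(24.64/10.71) = 0.2646 mol/L.
Y_S = C_S/C_{R0} = 0.2646/5.89 = 0.0449.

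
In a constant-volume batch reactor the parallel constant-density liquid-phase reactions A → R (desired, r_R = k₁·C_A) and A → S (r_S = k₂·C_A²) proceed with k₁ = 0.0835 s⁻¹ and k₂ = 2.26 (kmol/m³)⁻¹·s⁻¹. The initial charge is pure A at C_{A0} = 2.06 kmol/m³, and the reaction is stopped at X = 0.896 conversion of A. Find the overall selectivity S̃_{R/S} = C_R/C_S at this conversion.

0.0444

C_A = C_{A0}(1−X) = 0.2142 kmol/m³.
Along a PFR/batch, dC_R/dC_A = −r_R/(r_R+r_S) = −k₁/(k₁+k₂·C_A).
Integrating from C_{A0} to C_A: C_R = (0.0835/2.26)·ln[(0.0835+2.26·2.06)/(0.0835+2.26·0.214)] = 0.03695·ln(4.739/0.5677) = 0.07840 kmol/m³.
C_S = (C_{A0}−C_A)−C_R = 1.767 kmol/m³; S̃_{R/S} = 0.07840/1.767 = 0.0444.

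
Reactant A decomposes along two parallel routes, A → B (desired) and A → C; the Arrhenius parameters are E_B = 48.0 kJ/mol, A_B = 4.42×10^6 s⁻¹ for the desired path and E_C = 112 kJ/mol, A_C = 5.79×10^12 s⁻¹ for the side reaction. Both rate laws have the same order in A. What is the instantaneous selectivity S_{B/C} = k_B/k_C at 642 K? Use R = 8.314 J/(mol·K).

With equal orders, S_{B/C} = k_B/k_C = (A_B/A_C)·exp[(E_C−E_B)/(RT)].
(E_C−E_B)/(RT) = (112−48.0)×10³/(8.314×642) = 64000/5338 = 11.99.
k_B/k_C = (4.42×10^6/5.79×10^12)·exp(11.99) = 7.634×10^-7 × 1.612×10^5 = 0.123.

0.123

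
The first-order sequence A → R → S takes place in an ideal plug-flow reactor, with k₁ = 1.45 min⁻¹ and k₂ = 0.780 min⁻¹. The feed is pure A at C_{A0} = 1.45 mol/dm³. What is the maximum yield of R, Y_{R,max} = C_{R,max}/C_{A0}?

For a first-order series the maximum intermediate yield is C_{R,max}/C_{A0} = (k₁/k₂)^[k₂/(k₂−k₁)].
= (1.45/0.780)^(0.780/(0.780−1.45)) = (1.859)^(-1.164) = 0.4859.

0.486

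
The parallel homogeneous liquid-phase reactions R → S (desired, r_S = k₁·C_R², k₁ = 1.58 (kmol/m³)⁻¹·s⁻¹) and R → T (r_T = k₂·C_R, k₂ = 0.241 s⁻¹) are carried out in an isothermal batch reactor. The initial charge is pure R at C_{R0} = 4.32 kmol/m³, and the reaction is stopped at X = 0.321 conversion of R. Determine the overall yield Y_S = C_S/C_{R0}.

0.308

C_R = C_{R0}(1−X) = 2.933 kmol/m³.
Along a PFR/batch, dC_T/dC_R = −r_T/(r_S+r_T) = −k₂/(k₂+k₁·C_R).
Integrating from C_{R0} to C_R: C_T = (0.241/1.58)·ln[(0.241+1.58·4.32)/(0.241+1.58·2.93)] = 0.1525·ln(7.067/4.876) = 0.05661 kmol/m³.
Then C_S = (C_{R0}−C_R) − C_T = 1.387 − 0.05661 = 1.330 kmol/m³.
Y_S = C_S/C_{R0} = 1.330/4.32 = 0.308.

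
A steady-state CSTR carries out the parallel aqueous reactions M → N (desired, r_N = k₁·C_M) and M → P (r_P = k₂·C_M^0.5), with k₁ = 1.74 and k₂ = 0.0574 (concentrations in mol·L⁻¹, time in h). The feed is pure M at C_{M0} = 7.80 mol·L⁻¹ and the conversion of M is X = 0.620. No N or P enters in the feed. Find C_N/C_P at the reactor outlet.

Exit C_M = C_{M0}(1−X) = 7.80×0.380 = 2.964 mol·L⁻¹.
Rates in a CSTR are evaluated at the outlet concentration: r_N = 1.74×2.964 = 5.157, r_P = 0.0574×2.964^0.5 = 0.09882.
Overall selectivity = C_N/C_P = r_Nτ/(r_Pτ) = r_N/r_P = 52.2.

52.2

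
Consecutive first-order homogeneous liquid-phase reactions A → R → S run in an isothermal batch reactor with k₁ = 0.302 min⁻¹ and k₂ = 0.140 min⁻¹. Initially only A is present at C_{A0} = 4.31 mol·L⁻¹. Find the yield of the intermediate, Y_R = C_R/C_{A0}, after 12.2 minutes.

0.291

For first-order series with pure A initially, C_R(t) = k₁C_{A0}/(k₂−k₁)·(e^(−k₁t) − e^(−k₂t)).
e^(−k₁t) = e^(−0.302×12.2) = e^(−3.684) = 0.02511; e^(−k₂t) = e^(−1.708) = 0.1812.
C_R = 0.302×4.31/(0.140−0.302) × (0.02511−0.1812) = (-8.035)×(-0.1561) = 1.254 mol·L⁻¹.
Y_R = C_R/C_{A0} = 1.254/4.31 = 0.291.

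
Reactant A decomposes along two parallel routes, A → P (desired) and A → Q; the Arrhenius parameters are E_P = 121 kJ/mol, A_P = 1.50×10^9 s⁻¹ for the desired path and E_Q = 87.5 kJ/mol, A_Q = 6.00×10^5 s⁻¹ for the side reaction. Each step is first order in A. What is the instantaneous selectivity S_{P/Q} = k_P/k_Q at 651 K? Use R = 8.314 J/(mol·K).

5.13

k_P/k_Q = (A_P/A_Q)·exp[−(E_P−E_Q)/(RT)] = (A_P/A_Q)·exp[(E_Q−E_P)/(RT)].
(E_Q−E_P)/(RT) = (87.5−121)×10³/(8.314×651) = -33500/5412 = -6.189.
k_P/k_Q = (1.50×10^9/6.00×10^5)·exp(-6.189) = 2500 × 0.002051 = 5.13.
Since E_P > E_Q, raising the temperature improves selectivity toward P.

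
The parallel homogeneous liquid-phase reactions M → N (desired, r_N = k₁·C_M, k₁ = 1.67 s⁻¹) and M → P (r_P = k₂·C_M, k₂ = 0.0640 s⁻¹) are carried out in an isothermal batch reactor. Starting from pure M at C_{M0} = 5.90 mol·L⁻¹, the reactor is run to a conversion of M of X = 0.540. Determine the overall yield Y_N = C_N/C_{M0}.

C_M = C_{M0}(1−X) = 2.714 mol·L⁻¹.
Both paths are first order in M, so the instantaneous fraction to N is constant: dC_N/d(−C_M) = k₁/(k₁+k₂) = 0.9631.
C_N = 0.9631·(C_{M0}−C_M) = 0.9631×3.186 = 3.07 mol·L⁻¹.
Y_N = C_N/C_{M0} = 3.068/5.90 = 0.520.

0.520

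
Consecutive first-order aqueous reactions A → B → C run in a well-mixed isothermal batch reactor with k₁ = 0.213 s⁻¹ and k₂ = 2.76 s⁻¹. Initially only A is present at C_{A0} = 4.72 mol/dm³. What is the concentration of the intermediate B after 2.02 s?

0.255 mol/dm³

For first-order series with pure A initially, C_B(t) = k₁C_{A0}/(k₂−k₁)·(e^(−k₁t) − e^(−k₂t)).
e^(−k₁t) = e^(−0.213×2.02) = e^(−0.4303) = 0.6503; e^(−k₂t) = e^(−5.575) = 0.003791.
C_B = 0.213×4.72/(2.76−0.213) × (0.6503−0.003791) = 0.3947×0.6465 = 0.2552 mol/dm³.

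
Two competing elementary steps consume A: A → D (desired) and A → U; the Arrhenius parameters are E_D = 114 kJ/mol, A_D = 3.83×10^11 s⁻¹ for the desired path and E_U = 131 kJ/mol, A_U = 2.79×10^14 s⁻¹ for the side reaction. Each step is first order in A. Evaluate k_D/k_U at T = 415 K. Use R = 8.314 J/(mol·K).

0.189

With equal orders, S_{D/U} = k_D/k_U = (A_D/A_U)·exp[(E_U−E_D)/(RT)].
(E_U−E_D)/(RT) = (131−114)×10³/(8.314×415) = 17000/3450 = 4.927.
k_D/k_U = (3.83×10^11/2.79×10^14)·exp(4.927) = 0.001373 × 138.0 = 0.189.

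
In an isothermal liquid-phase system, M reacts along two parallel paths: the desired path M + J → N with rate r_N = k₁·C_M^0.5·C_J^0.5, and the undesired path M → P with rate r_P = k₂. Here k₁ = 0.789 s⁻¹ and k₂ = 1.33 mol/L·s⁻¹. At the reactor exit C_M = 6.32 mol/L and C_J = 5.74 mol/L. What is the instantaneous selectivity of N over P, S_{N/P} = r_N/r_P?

S_{N/P} = r_N/r_P = (k₁·C_M^0.5·C_J^0.5)/(k₂) = (k₁/k₂)·C_M^0.5·C_J^0.5.
= (0.789×6.320^0.5×5.740^0.5) / (1.33) = 4.752/1.330 = 3.57.
Since the desired path is higher order in M, keeping C_M high (PFR or concentrated feed) favours N.

3.57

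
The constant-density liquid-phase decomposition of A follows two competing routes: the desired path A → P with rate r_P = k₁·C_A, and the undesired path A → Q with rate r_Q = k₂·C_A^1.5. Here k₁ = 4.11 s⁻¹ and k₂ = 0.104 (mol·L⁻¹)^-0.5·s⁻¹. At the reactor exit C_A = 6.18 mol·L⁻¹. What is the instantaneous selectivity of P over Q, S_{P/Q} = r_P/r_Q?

S_{P/Q} = r_P/r_Q = (k₁·C_A)/(k₂·C_A^1.5) = (k₁/k₂)·C_A^-0.5.
= (4.11×6.180) / (0.104×6.180^1.5) = 25.40/1.598 = 15.9.

15.9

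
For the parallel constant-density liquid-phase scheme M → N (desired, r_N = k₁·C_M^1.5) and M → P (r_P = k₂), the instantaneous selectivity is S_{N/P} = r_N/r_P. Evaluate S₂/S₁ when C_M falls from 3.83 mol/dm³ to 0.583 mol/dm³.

0.0594

S_{N/P} = (k₁/k₂)·C_M^1.5, so S₂/S₁ = (C_{M,2}/C_{M,1})^1.5.
= (0.583/3.83)^1.5 = (0.1522)^1.5 = 0.0594.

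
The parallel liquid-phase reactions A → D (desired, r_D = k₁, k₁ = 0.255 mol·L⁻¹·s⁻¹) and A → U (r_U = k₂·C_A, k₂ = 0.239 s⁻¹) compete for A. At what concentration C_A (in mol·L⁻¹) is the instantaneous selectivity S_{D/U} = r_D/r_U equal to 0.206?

5.18 mol·L⁻¹

S_{D/U} = (k₁/k₂)·C_A⁻¹ ⇒ C_A = (S·k₂/k₁)^(-1).
= (0.206×0.239/0.255)^(-1) = (0.1931)^(-1) = 5.18 mol·L⁻¹.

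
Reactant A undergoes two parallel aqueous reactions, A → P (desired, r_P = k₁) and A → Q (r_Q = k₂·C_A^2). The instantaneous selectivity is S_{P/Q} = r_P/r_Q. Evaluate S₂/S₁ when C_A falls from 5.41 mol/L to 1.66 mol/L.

10.6

S_{P/Q} = (k₁/k₂)·C_A^-2, so S₂/S₁ = (C_{A,2}/C_{A,1})^-2.
= (1.66/5.41)^(-2) = (0.3068)^(-2) = 10.6.
Selectivity toward P rises as C_A falls — low-concentration operation is favoured.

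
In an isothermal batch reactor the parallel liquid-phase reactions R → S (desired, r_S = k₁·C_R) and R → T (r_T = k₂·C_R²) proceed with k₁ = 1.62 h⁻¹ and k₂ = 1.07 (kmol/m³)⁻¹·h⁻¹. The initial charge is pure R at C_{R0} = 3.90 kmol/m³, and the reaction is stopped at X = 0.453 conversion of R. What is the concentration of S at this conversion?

C_R = C_{R0}(1−X) = 2.133 kmol/m³.
Along a PFR/batch, dC_S/dC_R = −r_S/(r_S+r_T) = −k₁/(k₁+k₂·C_R).
Integrating from C_{R0} to C_R: C_S = (1.62/1.07)·ln[(1.62+1.07·3.90)/(1.62+1.07·2.13)] = 1.514·ln(5.793/3.903) = 0.5980 kmol/m³.

0.598 kmol/m³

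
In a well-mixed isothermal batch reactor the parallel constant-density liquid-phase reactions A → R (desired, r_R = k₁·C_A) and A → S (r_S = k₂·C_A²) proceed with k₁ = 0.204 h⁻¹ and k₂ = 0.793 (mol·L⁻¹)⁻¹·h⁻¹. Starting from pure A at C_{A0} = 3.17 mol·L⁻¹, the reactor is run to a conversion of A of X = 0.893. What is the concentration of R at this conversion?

0.450 mol·L⁻¹

C_A = C_{A0}(1−X) = 0.3392 mol·L⁻¹.
Along a PFR/batch, dC_R/dC_A = −r_R/(r_R+r_S) = −k₁/(k₁+k₂·C_A).
Integrating from C_{A0} to C_A: C_R = (0.204/0.793)·ln[(0.204+0.793·3.17)/(0.204+0.793·0.339)] = 0.2573·ln(2.718/0.4730) = 0.4498 mol·L⁻¹.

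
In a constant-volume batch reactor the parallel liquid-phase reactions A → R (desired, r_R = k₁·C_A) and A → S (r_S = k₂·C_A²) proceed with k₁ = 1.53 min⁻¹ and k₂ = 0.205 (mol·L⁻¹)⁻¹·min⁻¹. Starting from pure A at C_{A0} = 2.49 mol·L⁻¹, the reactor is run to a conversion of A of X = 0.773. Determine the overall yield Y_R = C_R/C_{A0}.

C_A = C_{A0}(1−X) = 0.5652 mol·L⁻¹.
Along a PFR/batch, dC_R/dC_A = −r_R/(r_R+r_S) = −k₁/(k₁+k₂·C_A).
Integrating from C_{A0} to C_A: C_R = (1.53/0.205)·ln[(1.53+0.205·2.49)/(1.53+0.205·0.565)] = 7.463·ln(2.040/1.646) = 1.604 mol·L⁻¹.
Y_R = C_R/C_{A0} = 1.604/2.49 = 0.644.

0.644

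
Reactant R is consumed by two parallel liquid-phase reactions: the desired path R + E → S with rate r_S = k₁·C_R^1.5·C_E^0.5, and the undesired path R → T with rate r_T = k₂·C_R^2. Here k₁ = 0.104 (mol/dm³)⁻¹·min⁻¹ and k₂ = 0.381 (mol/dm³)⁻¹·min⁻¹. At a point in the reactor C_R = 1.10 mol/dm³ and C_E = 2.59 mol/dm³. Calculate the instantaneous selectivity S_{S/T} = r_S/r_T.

0.419

S_{S/T} = r_S/r_T = (k₁·C_R^1.5·C_E^0.5)/(k₂·C_R^2) = (k₁/k₂)·C_R^-0.5·C_E^0.5.
= (0.104×1.100^1.5×2.590^0.5) / (0.381×1.100^2) = 0.1931/0.4610 = 0.419.
The undesired path is higher order in R, so low C_R (CSTR or dilute feed) favours S.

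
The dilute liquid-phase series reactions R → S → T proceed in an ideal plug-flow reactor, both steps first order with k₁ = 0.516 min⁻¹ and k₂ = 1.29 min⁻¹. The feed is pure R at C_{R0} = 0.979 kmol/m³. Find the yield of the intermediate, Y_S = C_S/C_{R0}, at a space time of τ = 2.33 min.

0.167

The intermediate concentration in a first-order A→B→C sequence is C_S = k₁C_{R0}(e^(−k₁τ) − e^(−k₂τ))/(k₂−k₁).
e^(−k₁τ) = e^(−0.516×2.33) = e^(−1.202) = 0.3005; e^(−k₂τ) = e^(−3.006) = 0.04950.
C_S = 0.516×0.979/(1.29−0.516) × (0.3005−0.04950) = 0.6527×0.2510 = 0.1638 kmol/m³.
Y_S = C_S/C_{R0} = 0.1638/0.979 = 0.167.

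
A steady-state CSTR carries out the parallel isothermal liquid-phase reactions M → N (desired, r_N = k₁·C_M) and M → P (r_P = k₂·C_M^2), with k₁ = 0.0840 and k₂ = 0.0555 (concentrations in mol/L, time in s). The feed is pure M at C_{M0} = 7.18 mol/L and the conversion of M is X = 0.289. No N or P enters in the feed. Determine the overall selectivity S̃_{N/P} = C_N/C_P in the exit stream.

Exit C_M = C_{M0}(1−X) = 7.18×0.711 = 5.105 mol/L.
In a CSTR the entire volume is at exit conditions, so r_N = 0.0840×5.105 = 0.4288 and r_P = 0.0555×5.105^2 = 1.446.
Overall selectivity = C_N/C_P = r_Nτ/(r_Pτ) = r_N/r_P = 0.296.

0.296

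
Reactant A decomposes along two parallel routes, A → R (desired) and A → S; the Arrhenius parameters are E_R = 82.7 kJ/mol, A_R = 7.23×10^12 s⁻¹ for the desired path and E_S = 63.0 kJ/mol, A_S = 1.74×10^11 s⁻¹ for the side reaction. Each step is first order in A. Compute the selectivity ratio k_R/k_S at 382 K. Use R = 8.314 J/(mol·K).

Since both paths have the same order in A, the concentration cancels and S_{R/S} = k_R/k_S = (A_R/A_S)·exp[(E_S−E_R)/(RT)].
(E_S−E_R)/(RT) = (63.0−82.7)×10³/(8.314×382) = -19700/3176 = -6.203.
k_R/k_S = (7.23×10^12/1.74×10^11)·exp(-6.203) = 41.55 × 0.002024 = 0.0841.

0.0841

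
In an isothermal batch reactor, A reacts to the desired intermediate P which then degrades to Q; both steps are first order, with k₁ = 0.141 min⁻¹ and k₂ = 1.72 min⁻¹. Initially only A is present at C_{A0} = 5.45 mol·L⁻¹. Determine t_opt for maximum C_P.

1.58 min

For first-order series the maximum of C_P occurs at t_opt = ln(k₂/k₁)/(k₂−k₁).
= ln(1.72/0.141)/(1.72−0.141) = ln(12.20)/1.579 = 2.501/1.579 = 1.58 min.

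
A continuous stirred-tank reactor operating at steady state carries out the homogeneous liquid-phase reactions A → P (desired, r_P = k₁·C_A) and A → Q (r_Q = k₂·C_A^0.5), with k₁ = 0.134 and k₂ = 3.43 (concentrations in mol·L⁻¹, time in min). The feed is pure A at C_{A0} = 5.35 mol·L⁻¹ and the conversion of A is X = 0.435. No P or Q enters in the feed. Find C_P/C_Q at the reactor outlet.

Exit C_A = C_{A0}(1−X) = 5.35×0.565 = 3.023 mol·L⁻¹.
In a CSTR the entire volume is at exit conditions, so r_P = 0.134×3.023 = 0.4050 and r_Q = 3.43×3.023^0.5 = 5.963.
Overall selectivity = C_P/C_Q = r_Pτ/(r_Qτ) = r_P/r_Q = 0.0679.

0.0679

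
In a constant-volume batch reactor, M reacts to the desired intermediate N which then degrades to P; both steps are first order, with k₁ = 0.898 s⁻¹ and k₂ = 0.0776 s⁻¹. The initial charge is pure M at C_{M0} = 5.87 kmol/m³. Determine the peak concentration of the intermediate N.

4.66 kmol/m³

Evaluating C_N at t_opt = ln(k₂/k₁)/(k₂−k₁) gives C_{N,max}/C_{M0} = (k₁/k₂)^[k₂/(k₂−k₁)].
= (0.898/0.0776)^(0.0776/(0.0776−0.898)) = (11.57)^(-0.09459) = 0.7933.
C_{N,max} = 0.7933×5.87 = 4.66 kmol/m³.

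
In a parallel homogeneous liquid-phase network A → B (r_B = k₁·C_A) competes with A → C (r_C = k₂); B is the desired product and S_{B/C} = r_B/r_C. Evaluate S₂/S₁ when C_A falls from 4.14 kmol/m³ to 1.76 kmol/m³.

S_{B/C} = (k₁/k₂)·C_A, so S₂/S₁ = (C_{A,2}/C_{A,1}).
= 1.76/4.14 = 0.425.

0.425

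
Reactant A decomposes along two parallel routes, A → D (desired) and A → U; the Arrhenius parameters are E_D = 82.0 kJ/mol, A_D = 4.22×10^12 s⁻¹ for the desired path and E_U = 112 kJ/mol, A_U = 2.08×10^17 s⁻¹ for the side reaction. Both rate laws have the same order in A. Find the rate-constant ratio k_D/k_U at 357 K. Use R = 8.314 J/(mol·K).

0.498

k_D/k_U = (A_D/A_U)·exp[−(E_D−E_U)/(RT)] = (A_D/A_U)·exp[(E_U−E_D)/(RT)].
(E_U−E_D)/(RT) = (112−82.0)×10³/(8.314×357) = 30000/2968 = 10.11.
k_D/k_U = (4.22×10^12/2.08×10^17)·exp(10.11) = 2.029×10^-5 × 24526 = 0.498.
Since E_D < E_U, lowering the temperature improves selectivity toward D.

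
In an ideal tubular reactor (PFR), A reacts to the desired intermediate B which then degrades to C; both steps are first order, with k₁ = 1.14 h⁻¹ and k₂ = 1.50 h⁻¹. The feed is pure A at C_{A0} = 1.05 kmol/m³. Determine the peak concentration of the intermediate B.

0.335 kmol/m³

Evaluating C_B at τ_opt = ln(k₂/k₁)/(k₂−k₁) gives C_{B,max}/C_{A0} = (k₁/k₂)^[k₂/(k₂−k₁)].
= (1.14/1.50)^(1.50/(1.50−1.14)) = (0.7600)^(4.167) = 0.3187.
C_{B,max} = 0.3187×1.05 = 0.335 kmol/m³.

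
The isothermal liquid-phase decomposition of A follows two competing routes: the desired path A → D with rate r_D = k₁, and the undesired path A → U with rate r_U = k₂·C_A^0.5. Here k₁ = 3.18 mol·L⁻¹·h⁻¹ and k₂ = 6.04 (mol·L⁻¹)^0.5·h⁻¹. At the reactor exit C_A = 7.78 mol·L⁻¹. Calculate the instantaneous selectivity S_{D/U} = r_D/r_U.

0.189

S_{D/U} = r_D/r_U = (k₁)/(k₂·C_A^0.5) = (k₁/k₂)·C_A^-0.5.
= (3.18) / (6.04×7.780^0.5) = 3.180/16.85 = 0.189.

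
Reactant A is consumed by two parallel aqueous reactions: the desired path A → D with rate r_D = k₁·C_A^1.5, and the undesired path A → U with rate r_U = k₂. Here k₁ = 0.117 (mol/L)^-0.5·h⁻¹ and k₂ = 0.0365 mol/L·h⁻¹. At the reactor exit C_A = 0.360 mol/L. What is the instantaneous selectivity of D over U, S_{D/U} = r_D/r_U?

S_{D/U} = r_D/r_U = (k₁·C_A^1.5)/(k₂) = (k₁/k₂)·C_A^1.5.
= (0.117×0.3600^1.5) / (0.0365) = 0.02527/0.03650 = 0.692.

0.692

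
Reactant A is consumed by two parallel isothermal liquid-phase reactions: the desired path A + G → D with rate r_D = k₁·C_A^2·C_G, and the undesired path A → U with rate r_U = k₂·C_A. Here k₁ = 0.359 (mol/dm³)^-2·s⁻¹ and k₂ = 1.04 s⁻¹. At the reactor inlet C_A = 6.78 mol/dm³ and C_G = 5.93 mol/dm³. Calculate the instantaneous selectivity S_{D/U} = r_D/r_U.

S_{D/U} = r_D/r_U = (k₁·C_A^2·C_G)/(k₂·C_A) = (k₁/k₂)·C_A·C_G.
= (0.359×6.780^2×5.930) / (1.04×6.780) = 97.86/7.051 = 13.9.

13.9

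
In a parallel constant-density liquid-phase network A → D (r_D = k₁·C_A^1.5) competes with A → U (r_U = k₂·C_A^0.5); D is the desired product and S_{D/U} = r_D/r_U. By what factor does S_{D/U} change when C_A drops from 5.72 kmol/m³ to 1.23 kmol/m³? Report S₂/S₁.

0.215

S_{D/U} = (k₁/k₂)·C_A, so S₂/S₁ = (C_{A,2}/C_{A,1}).
= 1.23/5.72 = 0.215.
Selectivity toward D falls as C_A falls — high-concentration operation is favoured.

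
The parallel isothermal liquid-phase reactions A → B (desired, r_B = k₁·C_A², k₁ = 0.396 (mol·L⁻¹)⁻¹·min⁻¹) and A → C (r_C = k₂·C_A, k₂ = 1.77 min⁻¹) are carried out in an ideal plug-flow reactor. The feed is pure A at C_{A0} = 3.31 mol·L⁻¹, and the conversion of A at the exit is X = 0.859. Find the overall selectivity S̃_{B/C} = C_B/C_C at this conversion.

C_A = C_{A0}(1−X) = 0.4667 mol·L⁻¹.
Along a PFR/batch, dC_C/dC_A = −r_C/(r_B+r_C) = −k₂/(k₂+k₁·C_A).
Integrating from C_{A0} to C_A: C_C = (1.77/0.396)·ln[(1.77+0.396·3.31)/(1.77+0.396·0.467)] = 4.470·ln(3.081/1.955) = 2.033 mol·L⁻¹.
Then C_B = (C_{A0}−C_A) − C_C = 2.843 − 2.033 = 0.8101 mol·L⁻¹.
S̃_{B/C} = C_B/C_C = 0.8101/2.033 = 0.398.

0.398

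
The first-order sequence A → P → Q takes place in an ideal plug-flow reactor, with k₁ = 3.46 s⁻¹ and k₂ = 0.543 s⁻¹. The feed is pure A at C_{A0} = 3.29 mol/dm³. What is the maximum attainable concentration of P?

2.33 mol/dm³

Evaluating C_P at τ_opt = ln(k₂/k₁)/(k₂−k₁) gives C_{P,max}/C_{A0} = (k₁/k₂)^[k₂/(k₂−k₁)].
= (3.46/0.543)^(0.543/(0.543−3.46)) = (6.372)^(-0.1862) = 0.7084.
C_{P,max} = 0.7084×3.29 = 2.33 mol/dm³.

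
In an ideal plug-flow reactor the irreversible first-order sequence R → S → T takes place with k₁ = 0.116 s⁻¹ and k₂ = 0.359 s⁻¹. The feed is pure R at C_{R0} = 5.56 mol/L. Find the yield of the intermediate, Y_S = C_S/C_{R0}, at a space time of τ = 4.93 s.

0.188

Solving the coupled first-order balances gives C_S(τ) = [k₁/(k₂−k₁)]·C_{R0}·(e^(−k₁τ) − e^(−k₂τ)).
e^(−k₁τ) = e^(−0.116×4.93) = e^(−0.5719) = 0.5645; e^(−k₂τ) = e^(−1.770) = 0.1704.
C_S = 0.116×5.56/(0.359−0.116) × (0.5645−0.1704) = 2.654×0.3941 = 1.046 mol/L.
Y_S = C_S/C_{R0} = 1.046/5.56 = 0.188.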